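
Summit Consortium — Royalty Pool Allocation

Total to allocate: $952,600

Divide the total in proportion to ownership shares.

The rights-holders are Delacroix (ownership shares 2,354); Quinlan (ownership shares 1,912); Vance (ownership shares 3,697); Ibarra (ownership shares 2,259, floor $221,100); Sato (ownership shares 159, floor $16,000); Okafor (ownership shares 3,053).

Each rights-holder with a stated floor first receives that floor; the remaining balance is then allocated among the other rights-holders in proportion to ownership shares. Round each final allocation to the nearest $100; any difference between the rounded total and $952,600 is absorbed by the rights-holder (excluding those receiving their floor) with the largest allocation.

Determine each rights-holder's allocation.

Guaranteed amounts: Ibarra $221,100; Sato $16,000. Balance $715,500.
Balance split over remaining ownership shares 11,016: Delacroix 152,894.61 → $152,900; Quinlan 124,186.27 → $124,200; Vance 240,123.77 → $240,100; Okafor 198,295.34 → $198,300.

Delacroix: $152,900 · Quinlan: $124,200 · Vance: $240,100 · Ibarra: $221,100 · Sato: $16,000 · Okafor: $198,300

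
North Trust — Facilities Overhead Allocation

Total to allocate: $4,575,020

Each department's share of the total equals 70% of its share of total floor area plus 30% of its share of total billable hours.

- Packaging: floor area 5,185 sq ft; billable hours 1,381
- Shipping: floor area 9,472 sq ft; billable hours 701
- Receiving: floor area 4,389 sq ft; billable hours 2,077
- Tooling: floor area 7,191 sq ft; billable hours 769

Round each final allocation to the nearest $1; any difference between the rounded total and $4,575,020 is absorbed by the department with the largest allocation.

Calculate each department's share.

Packaging: $1,017,511 | Shipping: $1,351,398 | Receiving: $1,114,195 | Tooling: $1,091,916

Floor area total 26,237; billable hours total 4,928.
Blended shares (70% floor area + 30% billable hours): Packaging 0.2224; Shipping 0.2954; Receiving 0.2435; Tooling 0.2387.
Unrounded shares: Packaging 1,017,510.95; Shipping 1,351,398.38; Receiving 1,114,194.60; Tooling 1,091,916.08.
Rounded to nearest $1: Packaging $1,017,511; Shipping $1,351,398; Receiving $1,114,195; Tooling $1,091,916. Sum = $4,575,020.
No rounding difference to absorb.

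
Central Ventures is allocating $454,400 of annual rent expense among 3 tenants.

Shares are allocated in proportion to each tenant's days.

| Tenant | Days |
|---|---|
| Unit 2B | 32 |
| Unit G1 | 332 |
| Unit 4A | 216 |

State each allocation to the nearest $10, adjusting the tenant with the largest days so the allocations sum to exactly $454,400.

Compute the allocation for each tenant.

Unit 2B: $25,070 · Unit G1: $260,110 · Unit 4A: $169,220

Sum of days: 580.
Unrounded shares: Unit 2B 32/580 × $454,400 = 25,070.34; Unit G1 332/580 × $454,400 = 260,104.83; Unit 4A 216/580 × $454,400 = 169,224.83.
After rounding ($10): Unit 2B $25,070; Unit G1 $260,100; Unit 4A $169,220. Sum = $454,390.
Difference $454,400 − $454,390 = +$10 applied to largest days (Unit G1): Unit G1 becomes $260,110.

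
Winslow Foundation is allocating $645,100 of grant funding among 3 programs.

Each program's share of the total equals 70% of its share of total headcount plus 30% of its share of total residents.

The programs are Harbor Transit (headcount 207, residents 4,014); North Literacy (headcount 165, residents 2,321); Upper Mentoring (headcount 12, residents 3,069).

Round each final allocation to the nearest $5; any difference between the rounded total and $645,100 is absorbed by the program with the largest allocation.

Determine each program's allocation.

Headcount total 384; residents total 9,404.
Blended shares (70% headcount + 30% residents): Harbor Transit 0.5054; North Literacy 0.3748; Upper Mentoring 0.1198.
Proportional shares: Harbor Transit 326,030.73; North Literacy 241,799.10; Upper Mentoring 77,270.17.
Rounded to nearest $5: Harbor Transit $326,030; North Literacy $241,800; Upper Mentoring $77,270. Sum = $645,100.
Sum already equals the total — no adjustment.

Harbor Transit: $326,030 · North Literacy: $241,800 · Upper Mentoring: $77,270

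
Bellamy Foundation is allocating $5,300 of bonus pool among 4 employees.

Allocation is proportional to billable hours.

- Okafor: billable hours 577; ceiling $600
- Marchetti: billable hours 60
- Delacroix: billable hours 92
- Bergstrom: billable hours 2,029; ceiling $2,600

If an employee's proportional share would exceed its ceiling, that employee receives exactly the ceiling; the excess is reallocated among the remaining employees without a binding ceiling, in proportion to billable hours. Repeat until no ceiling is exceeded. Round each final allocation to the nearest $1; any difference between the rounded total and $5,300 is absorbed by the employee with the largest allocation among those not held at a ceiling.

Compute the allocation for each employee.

Okafor: $600 | Marchetti: $829 | Delacroix: $1,271 | Bergstrom: $2,600

Total billable hours = 2,758.
Proportional shares (ignoring caps): Okafor 1,108.81; Marchetti 115.30; Delacroix 176.79; Bergstrom 3,899.09.
Held at cap: Okafor ($600), Bergstrom ($2,600); balance $2,100 reallocated over remaining billable hours 152.
Redistributed shares: Marchetti 828.95 → $829; Delacroix 1,271.05 → $1,271.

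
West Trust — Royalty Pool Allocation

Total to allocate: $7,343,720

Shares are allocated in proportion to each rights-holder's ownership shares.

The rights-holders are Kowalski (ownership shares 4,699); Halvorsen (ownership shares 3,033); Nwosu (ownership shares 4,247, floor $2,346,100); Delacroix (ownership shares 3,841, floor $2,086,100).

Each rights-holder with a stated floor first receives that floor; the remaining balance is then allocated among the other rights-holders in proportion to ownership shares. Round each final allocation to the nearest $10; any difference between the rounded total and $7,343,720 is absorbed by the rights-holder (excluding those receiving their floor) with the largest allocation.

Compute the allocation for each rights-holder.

Kowalski: $1,769,430 | Halvorsen: $1,142,090 | Nwosu: $2,346,100 | Delacroix: $2,086,100

Minimums first: Nwosu $2,346,100; Delacroix $2,086,100. Residual $2,911,520.
Residual split over remaining ownership shares 7,732: Kowalski 1,769,429.96 → $1,769,430; Halvorsen 1,142,090.04 → $1,142,090.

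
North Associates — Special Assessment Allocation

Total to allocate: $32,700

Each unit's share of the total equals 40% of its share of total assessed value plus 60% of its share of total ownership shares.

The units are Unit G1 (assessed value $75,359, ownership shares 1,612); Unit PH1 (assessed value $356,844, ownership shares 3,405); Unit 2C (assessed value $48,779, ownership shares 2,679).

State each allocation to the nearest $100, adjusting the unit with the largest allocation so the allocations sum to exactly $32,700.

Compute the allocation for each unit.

Unit G1: $6,200; Unit PH1: $18,300; Unit 2C: $8,200

Totals — assessed value 480,982, ownership shares 7,696.
Combined weights (40% assessed value + 60% ownership shares): Unit G1 0.1883; Unit PH1 0.5622; Unit 2C 0.2494.
Unrounded shares: Unit G1 6,158.93; Unit PH1 18,384.77; Unit 2C 8,156.29.
After rounding ($100): Unit G1 $6,200; Unit PH1 $18,400; Unit 2C $8,200. Sum = $32,800.
Difference $32,700 − $32,800 = −$100 applied to largest allocation (Unit PH1): Unit PH1 becomes $18,300.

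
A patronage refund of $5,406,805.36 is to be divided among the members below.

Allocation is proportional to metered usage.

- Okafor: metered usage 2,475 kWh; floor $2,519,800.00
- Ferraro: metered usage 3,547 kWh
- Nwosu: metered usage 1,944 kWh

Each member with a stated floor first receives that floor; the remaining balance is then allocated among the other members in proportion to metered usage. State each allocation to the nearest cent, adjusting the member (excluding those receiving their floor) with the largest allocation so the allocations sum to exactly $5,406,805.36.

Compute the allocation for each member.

Okafor: $2,519,800.00 · Ferraro: $1,864,907.67 · Nwosu: $1,022,097.69

Fund the minimums — Okafor $2,519,800.00. Remaining pool $2,887,005.36.
Remaining pool split over remaining metered usage 5,491: Ferraro 1,864,907.6693 → $1,864,907.67; Nwosu 1,022,097.6907 → $1,022,097.69.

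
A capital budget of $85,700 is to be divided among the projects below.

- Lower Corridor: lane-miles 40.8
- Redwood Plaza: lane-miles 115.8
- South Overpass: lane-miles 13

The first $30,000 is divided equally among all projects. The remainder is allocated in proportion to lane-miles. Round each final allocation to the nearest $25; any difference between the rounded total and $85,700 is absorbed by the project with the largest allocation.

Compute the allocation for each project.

Lower Corridor: $23,400; Redwood Plaza: $48,025; South Overpass: $14,275

Equal tier: $30,000 ÷ 3 = $10,000 apiece.
Remainder $55,700 by lane-miles (total 169.6): Lower Corridor 13,399.53 → $13,400; Redwood Plaza 38,031.01 → $38,025; South Overpass 4,269.46 → $4,275.
Totals: Lower Corridor $10,000 + $13,400 = $23,400; Redwood Plaza $10,000 + $38,025 = $48,025; South Overpass $10,000 + $4,275 = $14,275.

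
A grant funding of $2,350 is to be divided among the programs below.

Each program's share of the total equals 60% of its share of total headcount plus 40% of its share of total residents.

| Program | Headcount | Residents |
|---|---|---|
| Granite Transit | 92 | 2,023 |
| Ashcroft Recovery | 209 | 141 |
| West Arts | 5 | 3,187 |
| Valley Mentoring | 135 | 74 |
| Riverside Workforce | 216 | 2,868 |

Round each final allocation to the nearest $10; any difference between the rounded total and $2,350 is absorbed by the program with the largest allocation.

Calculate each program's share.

Totals — headcount 657, residents 8,293.
Blended shares (60% headcount + 40% residents): Granite Transit 0.1816; Ashcroft Recovery 0.1977; West Arts 0.1583; Valley Mentoring 0.1269; Riverside Workforce 0.3356.
Pro-rata amounts: Granite Transit 426.75; Ashcroft Recovery 464.52; West Arts 371.97; Valley Mentoring 298.11; Riverside Workforce 788.65.
At nearest $10: Granite Transit $430; Ashcroft Recovery $460; West Arts $370; Valley Mentoring $300; Riverside Workforce $790. Sum = $2,350.
No rounding difference to absorb.

Granite Transit: $430; Ashcroft Recovery: $460; West Arts: $370; Valley Mentoring: $300; Riverside Workforce: $790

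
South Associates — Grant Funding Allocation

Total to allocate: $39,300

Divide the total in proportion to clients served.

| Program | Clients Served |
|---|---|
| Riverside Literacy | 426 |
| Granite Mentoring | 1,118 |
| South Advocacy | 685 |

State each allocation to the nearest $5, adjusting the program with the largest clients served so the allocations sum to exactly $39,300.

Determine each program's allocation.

Riverside Literacy: $7,510; Granite Mentoring: $19,715; South Advocacy: $12,075

Combined clients served = 2,229.
Unrounded shares: Riverside Literacy 426/2,229 × $39,300 = 7,510.90; Granite Mentoring 1,118/2,229 × $39,300 = 19,711.71; South Advocacy 685/2,229 × $39,300 = 12,077.39.
At nearest $5: Riverside Literacy $7,510; Granite Mentoring $19,710; South Advocacy $12,075. Sum = $39,295.
Difference $39,300 − $39,295 = +$5 applied to largest clients served (Granite Mentoring): Granite Mentoring becomes $19,715.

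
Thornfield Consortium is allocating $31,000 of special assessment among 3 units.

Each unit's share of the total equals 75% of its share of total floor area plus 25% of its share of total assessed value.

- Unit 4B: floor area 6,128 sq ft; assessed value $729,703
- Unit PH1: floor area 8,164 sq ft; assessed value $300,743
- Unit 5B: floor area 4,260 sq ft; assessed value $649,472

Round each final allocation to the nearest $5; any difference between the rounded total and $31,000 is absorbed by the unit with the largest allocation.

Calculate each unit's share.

Totals — floor area 18,552, assessed value 1,679,918.
Composite weights (75% floor area + 25% assessed value): Unit 4B 0.3563; Unit PH1 0.3748; Unit 5B 0.2689.
Raw shares: Unit 4B 11,046.17; Unit PH1 11,618.83; Unit 5B 8,335.00.
After rounding ($5): Unit 4B $11,045; Unit PH1 $11,620; Unit 5B $8,335. Sum = $31,000.
Sum already equals the total — no adjustment.

Unit 4B: $11,045; Unit PH1: $11,620; Unit 5B: $8,335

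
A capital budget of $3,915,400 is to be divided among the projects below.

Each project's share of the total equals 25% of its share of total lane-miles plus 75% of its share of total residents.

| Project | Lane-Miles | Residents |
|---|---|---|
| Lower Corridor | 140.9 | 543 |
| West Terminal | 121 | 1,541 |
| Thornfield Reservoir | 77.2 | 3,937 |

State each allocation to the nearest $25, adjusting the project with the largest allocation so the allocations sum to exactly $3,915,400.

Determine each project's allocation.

Lane-miles total 339.1; residents total 6,021.
Composite weights (25% lane-miles + 75% residents): Lower Corridor 0.1715; West Terminal 0.2812; Thornfield Reservoir 0.5473.
Raw shares: Lower Corridor 671,554.44; West Terminal 1,100,853.42; Thornfield Reservoir 2,142,992.13.
At nearest $25: Lower Corridor $671,550; West Terminal $1,100,850; Thornfield Reservoir $2,143,000. Sum = $3,915,400.
No rounding difference to absorb.

Lower Corridor: $671,550 | West Terminal: $1,100,850 | Thornfield Reservoir: $2,143,000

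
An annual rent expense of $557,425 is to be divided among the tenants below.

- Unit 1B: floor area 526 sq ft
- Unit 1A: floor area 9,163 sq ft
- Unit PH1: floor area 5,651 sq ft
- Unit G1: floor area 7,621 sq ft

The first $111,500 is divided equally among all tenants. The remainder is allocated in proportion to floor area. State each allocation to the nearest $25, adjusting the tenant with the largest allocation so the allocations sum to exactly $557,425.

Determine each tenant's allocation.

Unit 1B: $38,100 | Unit 1A: $205,825 | Unit PH1: $137,625 | Unit G1: $175,875

Equal tier: $111,500 ÷ 4 = $27,875 apiece.
Remainder $445,925 by floor area (total 22,961): Unit 1B 10,215.43 → $10,225; Unit 1A 177,954.39 → $177,950; Unit PH1 109,747.93 → $109,750; Unit G1 148,007.25 → $148,000.
Totals: Unit 1B $27,875 + $10,225 = $38,100; Unit 1A $27,875 + $177,950 = $205,825; Unit PH1 $27,875 + $109,750 = $137,625; Unit G1 $27,875 + $148,000 = $175,875.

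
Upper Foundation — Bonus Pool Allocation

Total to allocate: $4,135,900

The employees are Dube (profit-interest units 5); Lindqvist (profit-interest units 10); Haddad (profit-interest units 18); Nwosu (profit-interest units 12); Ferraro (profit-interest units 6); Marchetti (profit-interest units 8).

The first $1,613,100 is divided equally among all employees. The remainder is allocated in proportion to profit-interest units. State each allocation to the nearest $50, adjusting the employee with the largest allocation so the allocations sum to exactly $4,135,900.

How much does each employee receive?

Dube: $482,650 | Lindqvist: $696,450 | Haddad: $1,038,550 | Nwosu: $781,950 | Ferraro: $525,400 | Marchetti: $610,900

$1,613,100 shared equally gives $268,850 per employee.
Remainder $2,522,800 by profit-interest units (total 59): Dube 213,796.61 → $213,800; Lindqvist 427,593.22 → $427,600; Haddad 769,667.80 → $769,650; Nwosu 513,111.86 → $513,100; Ferraro 256,555.93 → $256,550; Marchetti 342,074.58 → $342,050.
Rounding difference +$50 on remainder applied to Haddad.
Totals: Dube $268,850 + $213,800 = $482,650; Lindqvist $268,850 + $427,600 = $696,450; Haddad $268,850 + $769,700 = $1,038,550; Nwosu $268,850 + $513,100 = $781,950; Ferraro $268,850 + $256,550 = $525,400; Marchetti $268,850 + $342,050 = $610,900.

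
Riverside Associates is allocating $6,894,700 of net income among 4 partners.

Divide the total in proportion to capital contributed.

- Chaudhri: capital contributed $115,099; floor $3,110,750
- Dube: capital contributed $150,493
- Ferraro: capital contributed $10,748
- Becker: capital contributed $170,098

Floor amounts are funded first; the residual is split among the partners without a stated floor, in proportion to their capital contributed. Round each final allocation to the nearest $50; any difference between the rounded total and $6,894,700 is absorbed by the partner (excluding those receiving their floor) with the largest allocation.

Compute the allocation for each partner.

Chaudhri: $3,110,750 · Dube: $1,718,650 · Ferraro: $122,750 · Becker: $1,942,550

Minimums first: Chaudhri $3,110,750. Residual $3,783,950.
Residual split over remaining capital contributed 331,339: Dube 1,718,656.68 → $1,718,650; Ferraro 122,744.06 → $122,750; Becker 1,942,549.25 → $1,942,550.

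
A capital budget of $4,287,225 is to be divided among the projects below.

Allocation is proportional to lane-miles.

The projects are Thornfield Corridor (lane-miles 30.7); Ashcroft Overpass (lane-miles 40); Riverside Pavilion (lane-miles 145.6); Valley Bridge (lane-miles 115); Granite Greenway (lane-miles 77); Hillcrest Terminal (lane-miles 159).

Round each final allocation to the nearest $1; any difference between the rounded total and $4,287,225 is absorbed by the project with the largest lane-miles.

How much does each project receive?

Thornfield Corridor: $232,007 | Ashcroft Overpass: $302,290 | Riverside Pavilion: $1,100,335 | Valley Bridge: $869,083 | Granite Greenway: $581,908 | Hillcrest Terminal: $1,201,602

Sum of lane-miles: 30.7 + 40 + 145.6 + 115 + 77 + 159 = 567.3.
Pro-rata amounts: Thornfield Corridor 232,007.42; Ashcroft Overpass 302,289.79; Riverside Pavilion 1,100,334.85; Valley Bridge 869,083.16; Granite Greenway 581,907.85; Hillcrest Terminal 1,201,601.93.
After rounding ($1): Thornfield Corridor $232,007; Ashcroft Overpass $302,290; Riverside Pavilion $1,100,335; Valley Bridge $869,083; Granite Greenway $581,908; Hillcrest Terminal $1,201,602. Sum = $4,287,225.
No rounding difference to absorb.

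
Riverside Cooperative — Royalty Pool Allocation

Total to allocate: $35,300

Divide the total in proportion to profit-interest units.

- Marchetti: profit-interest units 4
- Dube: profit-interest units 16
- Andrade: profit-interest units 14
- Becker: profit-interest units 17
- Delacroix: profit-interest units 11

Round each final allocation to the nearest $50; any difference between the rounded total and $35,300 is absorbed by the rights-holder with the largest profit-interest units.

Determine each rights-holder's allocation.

Marchetti: $2,300; Dube: $9,100; Andrade: $7,950; Becker: $9,700; Delacroix: $6,250

Total profit-interest units = 4 + 16 + 14 + 17 + 11 = 62.
Pro-rata amounts: Marchetti 2,277.42; Dube 9,109.68; Andrade 7,970.97; Becker 9,679.03; Delacroix 6,262.90.
Rounded to nearest $50: Marchetti $2,300; Dube $9,100; Andrade $7,950; Becker $9,700; Delacroix $6,250. Sum = $35,300.
Sum already equals the total — no adjustment.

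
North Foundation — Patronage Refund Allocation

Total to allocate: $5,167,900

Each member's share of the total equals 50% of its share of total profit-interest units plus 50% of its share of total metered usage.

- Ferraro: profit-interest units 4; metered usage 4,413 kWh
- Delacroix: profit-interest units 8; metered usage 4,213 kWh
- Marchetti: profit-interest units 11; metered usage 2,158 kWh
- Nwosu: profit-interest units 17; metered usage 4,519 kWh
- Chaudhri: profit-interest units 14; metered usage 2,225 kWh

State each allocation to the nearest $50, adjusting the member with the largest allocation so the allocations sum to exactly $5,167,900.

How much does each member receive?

Ferraro: $841,950; Delacroix: $1,003,900; Marchetti: $844,500; Nwosu: $1,479,650; Chaudhri: $997,900

Profit-interest units total 54; metered usage total 17,528.
Composite weights (50% profit-interest units + 50% metered usage): Ferraro 0.1629; Delacroix 0.1943; Marchetti 0.1634; Nwosu 0.2863; Chaudhri 0.1931.
Pro-rata amounts: Ferraro 841,961.17; Delacroix 1,003,881.20; Marchetti 844,489.13; Nwosu 1,479,649.56; Chaudhri 997,918.94.
Rounded to nearest $50: Ferraro $841,950; Delacroix $1,003,900; Marchetti $844,500; Nwosu $1,479,650; Chaudhri $997,900. Sum = $5,167,900.
No rounding difference to absorb.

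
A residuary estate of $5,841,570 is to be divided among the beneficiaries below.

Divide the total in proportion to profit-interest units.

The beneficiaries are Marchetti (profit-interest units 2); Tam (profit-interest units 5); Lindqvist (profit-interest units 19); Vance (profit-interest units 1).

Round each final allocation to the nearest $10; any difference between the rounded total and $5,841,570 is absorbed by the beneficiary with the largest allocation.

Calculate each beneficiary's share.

Marchetti: $432,710; Tam: $1,081,770; Lindqvist: $4,110,740; Vance: $216,350

Profit-interest units total: 27.
Proportional shares: Marchetti 2/27 × $5,841,570 = 432,708.89; Tam 5/27 × $5,841,570 = 1,081,772.22; Lindqvist 19/27 × $5,841,570 = 4,110,734.44; Vance 1/27 × $5,841,570 = 216,354.44.
At nearest $10: Marchetti $432,710; Tam $1,081,770; Lindqvist $4,110,730; Vance $216,350. Sum = $5,841,560.
Difference $5,841,570 − $5,841,560 = +$10 applied to largest allocation (Lindqvist): Lindqvist becomes $4,110,740.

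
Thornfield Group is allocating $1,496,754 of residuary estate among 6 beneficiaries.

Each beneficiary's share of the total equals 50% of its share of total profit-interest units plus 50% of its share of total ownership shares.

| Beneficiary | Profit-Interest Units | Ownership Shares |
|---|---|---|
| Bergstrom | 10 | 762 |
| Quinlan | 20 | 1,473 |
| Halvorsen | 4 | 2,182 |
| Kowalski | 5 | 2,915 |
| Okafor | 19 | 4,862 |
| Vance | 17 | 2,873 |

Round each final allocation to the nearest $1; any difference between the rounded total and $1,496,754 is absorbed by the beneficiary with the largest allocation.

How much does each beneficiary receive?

Profit-interest units total 75; ownership shares total 15,067.
Composite weights (50% profit-interest units + 50% ownership shares): Bergstrom 0.0920; Quinlan 0.1822; Halvorsen 0.0991; Kowalski 0.1301; Okafor 0.2880; Vance 0.2087.
Unrounded shares: Bergstrom 137,632.09; Quinlan 272,731.02; Halvorsen 148,293.25; Kowalski 194,679.68; Okafor 431,084.09; Vance 312,333.86.
At nearest $1: Bergstrom $137,632; Quinlan $272,731; Halvorsen $148,293; Kowalski $194,680; Okafor $431,084; Vance $312,334. Sum = $1,496,754.
Sum already equals the total — no adjustment.

Bergstrom: $137,632 · Quinlan: $272,731 · Halvorsen: $148,293 · Kowalski: $194,680 · Okafor: $431,084 · Vance: $312,334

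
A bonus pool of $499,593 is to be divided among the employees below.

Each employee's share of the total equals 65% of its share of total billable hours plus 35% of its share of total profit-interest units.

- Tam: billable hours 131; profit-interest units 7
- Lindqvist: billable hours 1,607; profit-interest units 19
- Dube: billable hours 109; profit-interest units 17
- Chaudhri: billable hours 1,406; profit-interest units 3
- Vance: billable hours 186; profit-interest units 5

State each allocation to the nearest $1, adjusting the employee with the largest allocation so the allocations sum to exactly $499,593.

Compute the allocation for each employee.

Totals — billable hours 3,439, profit-interest units 51.
Combined weights (65% billable hours + 35% profit-interest units): Tam 0.0728; Lindqvist 0.4341; Dube 0.1373; Chaudhri 0.2863; Vance 0.0695.
Raw shares: Tam 36,370.03; Lindqvist 216,887.66; Dube 68,578.42; Chaudhri 143,050.51; Vance 34,706.37.
At nearest $1: Tam $36,370; Lindqvist $216,888; Dube $68,578; Chaudhri $143,051; Vance $34,706. Sum = $499,593.
No rounding difference to absorb.

Tam: $36,370 · Lindqvist: $216,888 · Dube: $68,578 · Chaudhri: $143,051 · Vance: $34,706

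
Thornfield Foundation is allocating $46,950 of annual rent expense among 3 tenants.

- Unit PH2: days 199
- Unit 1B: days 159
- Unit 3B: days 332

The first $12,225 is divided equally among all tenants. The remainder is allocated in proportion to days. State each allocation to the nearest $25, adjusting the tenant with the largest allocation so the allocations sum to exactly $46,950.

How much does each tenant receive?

First tranche $12,225 split equally: $4,075 each.
Remainder $34,725 by days (total 690): Unit PH2 10,014.89 → $10,025; Unit 1B 8,001.85 → $8,000; Unit 3B 16,708.26 → $16,700.
Totals: Unit PH2 $4,075 + $10,025 = $14,100; Unit 1B $4,075 + $8,000 = $12,075; Unit 3B $4,075 + $16,700 = $20,775.

Unit PH2: $14,100; Unit 1B: $12,075; Unit 3B: $20,775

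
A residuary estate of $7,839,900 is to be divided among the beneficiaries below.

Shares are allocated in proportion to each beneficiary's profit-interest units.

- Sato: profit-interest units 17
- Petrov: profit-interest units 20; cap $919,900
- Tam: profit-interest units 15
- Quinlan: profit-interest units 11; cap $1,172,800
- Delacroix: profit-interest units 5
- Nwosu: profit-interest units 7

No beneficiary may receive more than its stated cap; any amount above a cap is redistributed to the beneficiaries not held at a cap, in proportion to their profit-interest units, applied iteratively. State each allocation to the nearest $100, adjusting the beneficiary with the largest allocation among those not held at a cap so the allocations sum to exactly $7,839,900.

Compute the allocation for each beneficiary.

Total profit-interest units = 75.
Proportional shares (ignoring caps): Sato 1,777,044.00; Petrov 2,090,640.00; Tam 1,567,980.00; Quinlan 1,149,852.00; Delacroix 522,660.00; Nwosu 731,724.00.
Capped: Petrov ($919,900); balance $6,920,000 reallocated over remaining profit-interest units 55.
Capped: Quinlan ($1,172,800); balance $5,747,200 reallocated over remaining profit-interest units 44.
Remaining shares: Sato 2,220,509.09 → $2,220,500; Tam 1,959,272.73 → $1,959,300; Delacroix 653,090.91 → $653,100; Nwosu 914,327.27 → $914,300.

Sato: $2,220,500; Petrov: $919,900; Tam: $1,959,300; Quinlan: $1,172,800; Delacroix: $653,100; Nwosu: $914,300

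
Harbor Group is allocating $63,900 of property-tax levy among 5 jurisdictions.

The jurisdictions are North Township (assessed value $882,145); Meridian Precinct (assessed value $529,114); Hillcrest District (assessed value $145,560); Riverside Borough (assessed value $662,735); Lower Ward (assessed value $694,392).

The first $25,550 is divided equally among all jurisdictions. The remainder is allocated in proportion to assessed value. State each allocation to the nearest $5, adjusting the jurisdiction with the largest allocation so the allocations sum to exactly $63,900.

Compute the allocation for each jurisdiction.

North Township: $16,720 | Meridian Precinct: $12,075 | Hillcrest District: $7,025 | Riverside Borough: $13,830 | Lower Ward: $14,250

First tranche $25,550 split equally: $5,110 each.
Remainder $38,350 by assessed value (total 2,913,946): North Township 11,609.78 → $11,610; Meridian Precinct 6,963.59 → $6,965; Hillcrest District 1,915.69 → $1,915; Riverside Borough 8,722.15 → $8,720; Lower Ward 9,138.79 → $9,140.
Totals: North Township $5,110 + $11,610 = $16,720; Meridian Precinct $5,110 + $6,965 = $12,075; Hillcrest District $5,110 + $1,915 = $7,025; Riverside Borough $5,110 + $8,720 = $13,830; Lower Ward $5,110 + $9,140 = $14,250.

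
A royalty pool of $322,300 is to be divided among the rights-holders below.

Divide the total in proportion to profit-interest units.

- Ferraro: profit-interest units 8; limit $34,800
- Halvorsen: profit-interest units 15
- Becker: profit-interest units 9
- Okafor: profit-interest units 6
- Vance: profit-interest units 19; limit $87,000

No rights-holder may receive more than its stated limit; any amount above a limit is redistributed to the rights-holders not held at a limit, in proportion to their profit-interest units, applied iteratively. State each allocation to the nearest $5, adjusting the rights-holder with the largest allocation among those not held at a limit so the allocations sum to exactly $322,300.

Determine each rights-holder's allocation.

Ferraro: $34,800; Halvorsen: $100,250; Becker: $60,150; Okafor: $40,100; Vance: $87,000

Sum of profit-interest units: 57.
Proportional shares (ignoring caps): Ferraro 45,235.09; Halvorsen 84,815.79; Becker 50,889.47; Okafor 33,926.32; Vance 107,433.33.
Capped: Ferraro ($34,800), Vance ($87,000); balance $200,500 reallocated over remaining profit-interest units 30.
Redistributed shares: Halvorsen 100,250.00 → $100,250; Becker 60,150.00 → $60,150; Okafor 40,100.00 → $40,100.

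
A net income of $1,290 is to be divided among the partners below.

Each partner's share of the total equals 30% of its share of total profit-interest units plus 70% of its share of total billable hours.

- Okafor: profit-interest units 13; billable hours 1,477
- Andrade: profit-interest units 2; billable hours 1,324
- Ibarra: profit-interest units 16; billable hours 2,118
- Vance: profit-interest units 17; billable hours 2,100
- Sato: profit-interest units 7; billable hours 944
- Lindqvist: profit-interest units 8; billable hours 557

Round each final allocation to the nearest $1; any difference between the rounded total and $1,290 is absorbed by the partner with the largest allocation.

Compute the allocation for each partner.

Profit-interest units total 63; billable hours total 8,520.
Blended shares (30% profit-interest units + 70% billable hours): Okafor 0.1833; Andrade 0.1183; Ibarra 0.2502; Vance 0.2535; Sato 0.1109; Lindqvist 0.0839.
Unrounded shares: Okafor 236.40; Andrade 152.61; Ibarra 322.76; Vance 327.00; Sato 143.05; Lindqvist 108.18.
After rounding ($1): Okafor $236; Andrade $153; Ibarra $323; Vance $327; Sato $143; Lindqvist $108. Sum = $1,290.
Sum already equals the total — no adjustment.

Okafor: $236 · Andrade: $153 · Ibarra: $323 · Vance: $327 · Sato: $143 · Lindqvist: $108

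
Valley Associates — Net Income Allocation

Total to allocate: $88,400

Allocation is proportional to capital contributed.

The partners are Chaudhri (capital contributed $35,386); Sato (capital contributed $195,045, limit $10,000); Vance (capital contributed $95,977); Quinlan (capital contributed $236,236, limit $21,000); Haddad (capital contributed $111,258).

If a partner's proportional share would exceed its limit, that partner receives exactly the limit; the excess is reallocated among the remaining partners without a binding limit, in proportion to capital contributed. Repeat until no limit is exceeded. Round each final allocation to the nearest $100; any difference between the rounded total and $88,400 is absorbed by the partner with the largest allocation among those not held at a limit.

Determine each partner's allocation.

Chaudhri: $8,400 · Sato: $10,000 · Vance: $22,700 · Quinlan: $21,000 · Haddad: $26,300

Total capital contributed = 673,902.
Proportional shares (ignoring caps): Chaudhri 4,641.81; Sato 25,585.29; Vance 12,589.91; Quinlan 30,988.57; Haddad 14,594.42.
Cap binds for Sato ($10,000), Quinlan ($21,000); balance $57,400 reallocated over remaining capital contributed 242,621.
Shares after redistribution: Chaudhri 8,371.73 → $8,400; Vance 22,706.52 → $22,700; Haddad 26,321.75 → $26,300.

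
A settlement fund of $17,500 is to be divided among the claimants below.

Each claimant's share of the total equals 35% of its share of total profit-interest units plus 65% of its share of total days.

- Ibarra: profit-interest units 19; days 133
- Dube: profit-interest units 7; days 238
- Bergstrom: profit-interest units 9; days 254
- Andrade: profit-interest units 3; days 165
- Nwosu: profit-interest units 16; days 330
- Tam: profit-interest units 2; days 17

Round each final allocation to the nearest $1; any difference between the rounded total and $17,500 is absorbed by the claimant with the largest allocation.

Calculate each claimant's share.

Ibarra: $3,409; Dube: $3,147; Bergstrom: $3,525; Andrade: $1,979; Nwosu: $5,051; Tam: $389

Totals — profit-interest units 56, days 1,137.
Combined weights (35% profit-interest units + 65% days): Ibarra 0.1948; Dube 0.1798; Bergstrom 0.2015; Andrade 0.1131; Nwosu 0.2887; Tam 0.0222.
Unrounded shares: Ibarra 3,408.71; Dube 3,146.67; Bergstrom 3,525.49; Andrade 1,978.85; Nwosu 5,051.45; Tam 388.82.
After rounding ($1): Ibarra $3,409; Dube $3,147; Bergstrom $3,525; Andrade $1,979; Nwosu $5,051; Tam $389. Sum = $17,500.
No rounding difference to absorb.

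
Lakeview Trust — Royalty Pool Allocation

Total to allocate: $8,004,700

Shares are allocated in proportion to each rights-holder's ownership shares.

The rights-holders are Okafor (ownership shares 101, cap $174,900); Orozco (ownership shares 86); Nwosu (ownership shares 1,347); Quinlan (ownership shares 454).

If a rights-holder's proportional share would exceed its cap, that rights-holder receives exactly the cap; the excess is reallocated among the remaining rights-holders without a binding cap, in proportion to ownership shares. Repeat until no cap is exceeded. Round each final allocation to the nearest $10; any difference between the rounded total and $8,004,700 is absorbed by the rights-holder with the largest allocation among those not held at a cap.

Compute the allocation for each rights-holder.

Okafor: $174,900; Orozco: $356,840; Nwosu: $5,589,160; Quinlan: $1,883,800

Combined ownership shares = 1,988.
Unconstrained shares: Okafor 406,677.41; Orozco 346,279.78; Nwosu 5,423,707.70; Quinlan 1,828,035.11.
Held at cap: Okafor ($174,900); remaining pool $7,829,800 reallocated over remaining ownership shares 1,887.
Remaining shares: Orozco 356,843.03 → $356,840; Nwosu 5,589,157.71 → $5,589,160; Quinlan 1,883,799.26 → $1,883,800.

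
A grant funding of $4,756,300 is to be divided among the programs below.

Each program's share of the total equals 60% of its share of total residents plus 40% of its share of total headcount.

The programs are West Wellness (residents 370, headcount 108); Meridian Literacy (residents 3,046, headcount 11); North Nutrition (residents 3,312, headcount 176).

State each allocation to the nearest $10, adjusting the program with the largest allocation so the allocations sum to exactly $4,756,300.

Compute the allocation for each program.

Totals — residents 6,728, headcount 295.
Composite weights (60% residents + 40% headcount): West Wellness 0.1794; Meridian Literacy 0.2866; North Nutrition 0.5340.
Unrounded shares: West Wellness 853,456.73; Meridian Literacy 1,362,947.05; North Nutrition 2,539,896.22.
Rounded to nearest $10: West Wellness $853,460; Meridian Literacy $1,362,950; North Nutrition $2,539,900. Sum = $4,756,310.
Difference $4,756,300 − $4,756,310 = −$10 applied to largest allocation (North Nutrition): North Nutrition becomes $2,539,890.

West Wellness: $853,460 · Meridian Literacy: $1,362,950 · North Nutrition: $2,539,890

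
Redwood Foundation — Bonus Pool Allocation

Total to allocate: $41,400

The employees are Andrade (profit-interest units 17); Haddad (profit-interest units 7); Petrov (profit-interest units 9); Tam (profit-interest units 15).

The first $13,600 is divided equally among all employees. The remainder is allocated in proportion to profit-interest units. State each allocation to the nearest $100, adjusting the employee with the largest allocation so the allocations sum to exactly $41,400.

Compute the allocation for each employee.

$13,600 shared equally gives $3,400 per employee.
Remainder $27,800 by profit-interest units (total 48): Andrade 9,845.83 → $9,800; Haddad 4,054.17 → $4,100; Petrov 5,212.50 → $5,200; Tam 8,687.50 → $8,700.
Totals: Andrade $3,400 + $9,800 = $13,200; Haddad $3,400 + $4,100 = $7,500; Petrov $3,400 + $5,200 = $8,600; Tam $3,400 + $8,700 = $12,100.

Andrade: $13,200; Haddad: $7,500; Petrov: $8,600; Tam: $12,100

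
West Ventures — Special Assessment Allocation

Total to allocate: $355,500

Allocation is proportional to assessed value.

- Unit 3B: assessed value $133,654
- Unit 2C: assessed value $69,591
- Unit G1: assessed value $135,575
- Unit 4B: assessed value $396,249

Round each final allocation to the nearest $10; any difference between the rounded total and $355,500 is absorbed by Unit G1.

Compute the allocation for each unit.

Combined assessed value = 735,069.
Pro-rata amounts: Unit 3B 133,654/735,069 × $355,500 = 64,638.83; Unit 2C 69,591/735,069 × $355,500 = 33,656.16; Unit G1 135,575/735,069 × $355,500 = 65,567.88; Unit 4B 396,249/735,069 × $355,500 = 191,637.14.
At nearest $10: Unit 3B $64,640; Unit 2C $33,660; Unit G1 $65,570; Unit 4B $191,640. Sum = $355,510.
Difference $355,500 − $355,510 = −$10 applied to Unit G1: Unit G1 becomes $65,560.

Unit 3B: $64,640 · Unit 2C: $33,660 · Unit G1: $65,560 · Unit 4B: $191,640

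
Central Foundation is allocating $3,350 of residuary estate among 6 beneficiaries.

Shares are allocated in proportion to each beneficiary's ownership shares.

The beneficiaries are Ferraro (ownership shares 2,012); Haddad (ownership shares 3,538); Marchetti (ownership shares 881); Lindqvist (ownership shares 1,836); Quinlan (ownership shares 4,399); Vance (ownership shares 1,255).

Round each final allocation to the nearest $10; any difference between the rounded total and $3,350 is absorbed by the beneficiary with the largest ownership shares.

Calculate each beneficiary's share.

Ferraro: $480 | Haddad: $850 | Marchetti: $210 | Lindqvist: $440 | Quinlan: $1,070 | Vance: $300

Total ownership shares = 2,012 + 3,538 + 881 + 1,836 + 4,399 + 1,255 = 13,921.
Unrounded shares: Ferraro 484.17; Haddad 851.40; Marchetti 212.01; Lindqvist 441.82; Quinlan 1,058.59; Vance 302.01.
At nearest $10: Ferraro $480; Haddad $850; Marchetti $210; Lindqvist $440; Quinlan $1,060; Vance $300. Sum = $3,340.
Difference $3,350 − $3,340 = +$10 applied to largest ownership shares (Quinlan): Quinlan becomes $1,070.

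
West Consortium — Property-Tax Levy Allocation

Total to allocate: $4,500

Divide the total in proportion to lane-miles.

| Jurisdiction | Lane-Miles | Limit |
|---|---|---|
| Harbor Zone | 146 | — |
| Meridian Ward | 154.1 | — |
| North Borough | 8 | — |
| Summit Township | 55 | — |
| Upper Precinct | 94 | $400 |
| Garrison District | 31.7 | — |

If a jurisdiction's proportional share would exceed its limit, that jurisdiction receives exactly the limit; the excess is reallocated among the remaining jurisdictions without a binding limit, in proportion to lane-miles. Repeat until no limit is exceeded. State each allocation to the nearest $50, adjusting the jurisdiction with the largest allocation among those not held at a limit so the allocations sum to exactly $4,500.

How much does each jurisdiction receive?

Harbor Zone: $1,500; Meridian Ward: $1,600; North Borough: $100; Summit Township: $550; Upper Precinct: $400; Garrison District: $350

Lane-miles total: 488.8.
Proportional shares (ignoring caps): Harbor Zone 1,344.11; Meridian Ward 1,418.68; North Borough 73.65; Summit Township 506.34; Upper Precinct 865.38; Garrison District 291.84.
Cap binds for Upper Precinct ($400); remaining pool $4,100 reallocated over remaining lane-miles 394.8.
Remaining shares: Harbor Zone 1,516.21 → $1,500; Meridian Ward 1,600.33 → $1,600; North Borough 83.08 → $100; Summit Township 571.18 → $550; Garrison District 329.20 → $350.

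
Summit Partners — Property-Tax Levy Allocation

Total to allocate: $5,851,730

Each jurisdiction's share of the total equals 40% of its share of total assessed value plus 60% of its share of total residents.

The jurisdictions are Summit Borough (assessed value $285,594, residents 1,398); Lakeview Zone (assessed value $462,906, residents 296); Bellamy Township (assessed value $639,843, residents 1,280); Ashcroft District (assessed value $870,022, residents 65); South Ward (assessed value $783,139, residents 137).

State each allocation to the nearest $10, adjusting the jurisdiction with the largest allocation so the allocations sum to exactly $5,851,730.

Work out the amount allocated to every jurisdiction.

Summit Borough: $1,765,260; Lakeview Zone: $683,470; Bellamy Township: $1,907,450; Ashcroft District: $741,410; South Ward: $754,140

Totals — assessed value 3,041,504, residents 3,176.
Blended shares (40% assessed value + 60% residents): Summit Borough 0.3017; Lakeview Zone 0.1168; Bellamy Township 0.3260; Ashcroft District 0.1267; South Ward 0.1289.
Pro-rata amounts: Summit Borough 1,765,264.29; Lakeview Zone 683,470.13; Bellamy Township 1,907,440.67; Ashcroft District 741,411.66; South Ward 754,143.24.
After rounding ($10): Summit Borough $1,765,260; Lakeview Zone $683,470; Bellamy Township $1,907,440; Ashcroft District $741,410; South Ward $754,140. Sum = $5,851,720.
Difference $5,851,730 − $5,851,720 = +$10 applied to largest allocation (Bellamy Township): Bellamy Township becomes $1,907,450.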